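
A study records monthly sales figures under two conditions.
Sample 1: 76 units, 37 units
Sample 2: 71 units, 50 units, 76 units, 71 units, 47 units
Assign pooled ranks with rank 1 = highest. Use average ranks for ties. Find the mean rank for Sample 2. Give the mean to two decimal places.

Sorted (descending): 76, 76, 71, 71, 50, 47, 37
The 2 values of 76 occupy positions 1–2 → average rank (1+2)/2 = 1.5.
The 2 values of 71 occupy positions 3–4 → average rank (3+4)/2 = 3.5.
Sample 2 values → pooled ranks: 71→3.5, 50→5, 76→1.5, 71→3.5, 47→6
Mean rank = (3.5 + 5 + 1.5 + 3.5 + 6) / 5 = 3.90

3.90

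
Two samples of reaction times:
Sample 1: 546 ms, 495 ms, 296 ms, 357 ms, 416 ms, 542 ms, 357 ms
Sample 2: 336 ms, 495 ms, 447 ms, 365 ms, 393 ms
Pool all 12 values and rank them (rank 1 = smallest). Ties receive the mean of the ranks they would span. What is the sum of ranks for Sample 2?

30.5

Sorted (ascending): 296, 336, 357, 357, 365, 393, 416, 447, 495, 495, 542, 546
The 2 values of 357 occupy positions 3–4 → average rank (3+4)/2 = 3.5.
The 2 values of 495 occupy positions 9–10 → average rank (9+10)/2 = 9.5.
Sample 2 values → pooled ranks: 336→2, 495→9.5, 447→8, 365→5, 393→6
Rank sum = 2 + 9.5 + 8 + 5 + 6 = 30.5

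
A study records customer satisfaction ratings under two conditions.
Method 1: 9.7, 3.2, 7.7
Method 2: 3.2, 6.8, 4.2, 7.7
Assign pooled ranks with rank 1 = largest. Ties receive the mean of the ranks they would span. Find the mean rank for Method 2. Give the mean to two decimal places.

Sorted (descending): 9.7, 7.7, 7.7, 6.8, 4.2, 3.2, 3.2
The 2 values of 7.7 occupy positions 2–3 → average rank (2+3)/2 = 2.5.
The 2 values of 3.2 occupy positions 6–7 → average rank (6+7)/2 = 6.5.
Method 2 values → pooled ranks: 3.2→6.5, 6.8→4, 4.2→5, 7.7→2.5
Mean rank = (6.5 + 4 + 5 + 2.5) / 4 = 4.50

4.50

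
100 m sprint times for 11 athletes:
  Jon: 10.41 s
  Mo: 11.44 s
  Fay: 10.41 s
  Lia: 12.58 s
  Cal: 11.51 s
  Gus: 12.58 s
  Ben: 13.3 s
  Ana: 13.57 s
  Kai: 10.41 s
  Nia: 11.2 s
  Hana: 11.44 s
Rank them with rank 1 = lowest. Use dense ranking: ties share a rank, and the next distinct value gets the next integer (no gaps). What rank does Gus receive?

Sorted (ascending): 10.41, 10.41, 10.41, 11.2, 11.44, 11.44, 11.51, 12.58, 12.58, 13.3, 13.57
The 3 values of 10.41 share dense rank 1.
The 2 values of 11.44 share dense rank 3.
The 2 values of 12.58 share dense rank 5.
Remaining distinct values take the next consecutive integers.
Gus has value 12.58 s → rank 5.

5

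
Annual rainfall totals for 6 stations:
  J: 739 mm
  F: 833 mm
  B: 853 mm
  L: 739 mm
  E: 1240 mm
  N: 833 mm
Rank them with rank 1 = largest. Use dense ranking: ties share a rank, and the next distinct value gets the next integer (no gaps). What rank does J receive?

4

Sorted (descending): 1240, 853, 833, 833, 739, 739
The 2 values of 833 share dense rank 3.
The 2 values of 739 share dense rank 4.
Remaining distinct values take the next consecutive integers.
J has value 739 mm → rank 4.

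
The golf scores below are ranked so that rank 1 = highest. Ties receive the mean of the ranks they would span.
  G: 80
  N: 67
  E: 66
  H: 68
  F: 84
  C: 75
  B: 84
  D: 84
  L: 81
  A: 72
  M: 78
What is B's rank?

2

Sorted (descending): 84, 84, 84, 81, 80, 78, 75, 72, 68, 67, 66
The 3 values of 84 occupy positions 1–3 → average rank 2.
B has value 84 → rank 2.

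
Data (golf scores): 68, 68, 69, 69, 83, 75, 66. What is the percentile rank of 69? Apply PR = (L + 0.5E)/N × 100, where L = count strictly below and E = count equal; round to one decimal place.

57.1

N = 7.
Strictly below 69: 3. Equal to 69: 2.
PR = (3 + 0.5·2)/7 × 100 = 57.1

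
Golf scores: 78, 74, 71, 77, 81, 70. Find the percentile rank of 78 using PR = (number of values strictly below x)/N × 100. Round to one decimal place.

N = 6.
Strictly below 78: 4. Equal to 78: 1.
PR = 4/6 × 100 = 66.7

66.7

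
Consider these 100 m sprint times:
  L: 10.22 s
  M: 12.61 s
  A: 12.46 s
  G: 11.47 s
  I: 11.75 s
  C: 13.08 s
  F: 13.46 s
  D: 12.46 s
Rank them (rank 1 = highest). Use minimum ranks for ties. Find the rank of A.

4

Sorted (descending): 13.46, 13.08, 12.61, 12.46, 12.46, 11.75, 11.47, 10.22
The 2 values of 12.46 occupy positions 4–5 → each gets rank 4.
A has value 12.46 s → rank 4.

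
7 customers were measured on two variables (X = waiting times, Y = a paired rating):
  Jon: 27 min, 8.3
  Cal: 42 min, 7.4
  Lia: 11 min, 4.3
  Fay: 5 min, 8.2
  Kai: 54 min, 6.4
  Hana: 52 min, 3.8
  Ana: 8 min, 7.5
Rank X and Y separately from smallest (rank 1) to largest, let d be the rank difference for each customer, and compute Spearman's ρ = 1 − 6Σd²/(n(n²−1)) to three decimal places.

Ranks of variable 1: 4, 5, 3, 1, 7, 6, 2
Ranks of variable 2: 7, 4, 2, 6, 3, 1, 5
d = r₁ − r₂: -3, 1, 1, -5, 4, 5, -3
d²: 9, 1, 1, 25, 16, 25, 9; Σd² = 86
ρ = 1 − 6·86/(7·48) = 1 − 516/336 = -0.536

-0.536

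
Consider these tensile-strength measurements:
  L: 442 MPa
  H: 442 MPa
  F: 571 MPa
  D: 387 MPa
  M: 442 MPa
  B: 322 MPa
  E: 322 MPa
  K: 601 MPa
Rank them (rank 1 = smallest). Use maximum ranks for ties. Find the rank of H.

Sorted (ascending): 322, 322, 387, 442, 442, 442, 571, 601
The 2 values of 322 occupy positions 1–2 → each gets rank 2.
The 3 values of 442 occupy positions 4–6 → each gets rank 6.
H has value 442 MPa → rank 6.

6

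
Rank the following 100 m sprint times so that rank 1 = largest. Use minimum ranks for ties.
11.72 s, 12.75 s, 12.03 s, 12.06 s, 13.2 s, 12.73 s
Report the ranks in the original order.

6, 2, 5, 4, 1, 3

Sorted (descending): 13.2, 12.75, 12.73, 12.06, 12.03, 11.72
No ties — each value takes its position as its rank.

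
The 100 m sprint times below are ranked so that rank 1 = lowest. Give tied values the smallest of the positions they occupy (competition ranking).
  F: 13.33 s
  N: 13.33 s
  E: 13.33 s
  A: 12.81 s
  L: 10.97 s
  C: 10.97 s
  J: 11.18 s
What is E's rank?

5

Sorted (ascending): 10.97, 10.97, 11.18, 12.81, 13.33, 13.33, 13.33
The 2 values of 10.97 occupy positions 1–2 → each gets rank 1.
The 3 values of 13.33 occupy positions 5–7 → each gets rank 5.
E has value 13.33 s → rank 5.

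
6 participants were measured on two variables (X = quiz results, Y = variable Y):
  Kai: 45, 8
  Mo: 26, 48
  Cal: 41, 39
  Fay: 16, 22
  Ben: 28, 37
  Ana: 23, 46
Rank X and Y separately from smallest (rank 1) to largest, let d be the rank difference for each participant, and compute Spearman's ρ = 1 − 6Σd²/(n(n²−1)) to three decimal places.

-0.314

Ranks of variable 1: 6, 3, 5, 1, 4, 2
Ranks of variable 2: 1, 6, 4, 2, 3, 5
d = r₁ − r₂: 5, -3, 1, -1, 1, -3
d²: 25, 9, 1, 1, 1, 9; Σd² = 46
ρ = 1 − 6·46/(6·35) = 1 − 276/210 = -0.314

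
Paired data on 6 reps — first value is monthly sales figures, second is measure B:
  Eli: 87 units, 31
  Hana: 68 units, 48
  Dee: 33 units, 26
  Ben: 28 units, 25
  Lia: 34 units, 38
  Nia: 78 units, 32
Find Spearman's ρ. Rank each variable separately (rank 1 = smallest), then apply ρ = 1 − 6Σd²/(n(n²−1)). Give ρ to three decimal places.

0.486

Ranks of variable 1: 6, 4, 2, 1, 3, 5
Ranks of variable 2: 3, 6, 2, 1, 5, 4
d = r₁ − r₂: 3, -2, 0, 0, -2, 1
d²: 9, 4, 0, 0, 4, 1; Σd² = 18
ρ = 1 − 6·18/(6·35) = 1 − 108/210 = 0.486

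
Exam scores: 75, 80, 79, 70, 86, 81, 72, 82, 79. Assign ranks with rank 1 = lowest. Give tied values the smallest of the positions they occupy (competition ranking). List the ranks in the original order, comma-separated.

3, 6, 4, 1, 9, 7, 2, 8, 4

Sorted (ascending): 70, 72, 75, 79, 79, 80, 81, 82, 86
The 2 values of 79 occupy positions 4–5 → each gets rank 4.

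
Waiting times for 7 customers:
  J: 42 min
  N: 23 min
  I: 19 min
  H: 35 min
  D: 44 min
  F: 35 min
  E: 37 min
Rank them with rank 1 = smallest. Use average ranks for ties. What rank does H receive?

Sorted (ascending): 19, 23, 35, 35, 37, 42, 44
The 2 values of 35 occupy positions 3–4 → average rank (3+4)/2 = 3.5.
H has value 35 min → rank 3.5.

3.5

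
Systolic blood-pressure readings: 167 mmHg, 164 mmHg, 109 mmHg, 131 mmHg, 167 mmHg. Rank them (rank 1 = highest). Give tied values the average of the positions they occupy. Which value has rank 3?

164

Sorted (descending): 167, 167, 164, 131, 109
The 2 values of 167 occupy positions 1–2 → average rank (1+2)/2 = 1.5.
Rank 3 → value 164.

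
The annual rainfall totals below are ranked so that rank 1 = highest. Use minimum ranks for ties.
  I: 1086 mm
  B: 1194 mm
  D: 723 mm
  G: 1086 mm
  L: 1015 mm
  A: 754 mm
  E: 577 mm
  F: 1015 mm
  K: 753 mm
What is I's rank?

Sorted (descending): 1194, 1086, 1086, 1015, 1015, 754, 753, 723, 577
The 2 values of 1086 occupy positions 2–3 → each gets rank 2.
The 2 values of 1015 occupy positions 4–5 → each gets rank 4.
I has value 1086 mm → rank 2.

2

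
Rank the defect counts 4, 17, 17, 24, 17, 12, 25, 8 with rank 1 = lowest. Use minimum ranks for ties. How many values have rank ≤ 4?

Sorted (ascending): 4, 8, 12, 17, 17, 17, 24, 25
The 3 values of 17 occupy positions 4–6 → each gets rank 4.
Ranks ≤ 4: {1, 2, 3, 4, 4, 4} → 6 values.

6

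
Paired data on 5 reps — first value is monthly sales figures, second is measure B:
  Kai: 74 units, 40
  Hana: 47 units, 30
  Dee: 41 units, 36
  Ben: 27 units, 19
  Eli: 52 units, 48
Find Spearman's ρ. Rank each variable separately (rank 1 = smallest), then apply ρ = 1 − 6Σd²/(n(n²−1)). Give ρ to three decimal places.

Ranks of variable 1: 5, 3, 2, 1, 4
Ranks of variable 2: 4, 2, 3, 1, 5
d = r₁ − r₂: 1, 1, -1, 0, -1
d²: 1, 1, 1, 0, 1; Σd² = 4
ρ = 1 − 6·4/(5·24) = 1 − 24/120 = 0.800

0.800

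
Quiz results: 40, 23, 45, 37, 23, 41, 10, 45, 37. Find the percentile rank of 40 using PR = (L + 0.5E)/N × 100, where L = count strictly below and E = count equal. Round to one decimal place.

N = 9.
Strictly below 40: 5. Equal to 40: 1.
PR = (5 + 0.5·1)/9 × 100 = 61.1

61.1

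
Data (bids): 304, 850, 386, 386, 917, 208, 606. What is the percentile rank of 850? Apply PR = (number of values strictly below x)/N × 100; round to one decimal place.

71.4

N = 7.
Strictly below 850: 5. Equal to 850: 1.
PR = 5/7 × 100 = 71.4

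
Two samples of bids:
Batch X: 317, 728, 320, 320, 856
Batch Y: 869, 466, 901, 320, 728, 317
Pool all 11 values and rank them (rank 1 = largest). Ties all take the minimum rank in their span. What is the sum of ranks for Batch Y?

30

Sorted (descending): 901, 869, 856, 728, 728, 466, 320, 320, 320, 317, 317
The 2 values of 728 occupy positions 4–5 → each gets rank 4.
The 3 values of 320 occupy positions 7–9 → each gets rank 7.
The 2 values of 317 occupy positions 10–11 → each gets rank 10.
Batch Y values → pooled ranks: 869→2, 466→6, 901→1, 320→7, 728→4, 317→10
Rank sum = 2 + 6 + 1 + 7 + 4 + 10 = 30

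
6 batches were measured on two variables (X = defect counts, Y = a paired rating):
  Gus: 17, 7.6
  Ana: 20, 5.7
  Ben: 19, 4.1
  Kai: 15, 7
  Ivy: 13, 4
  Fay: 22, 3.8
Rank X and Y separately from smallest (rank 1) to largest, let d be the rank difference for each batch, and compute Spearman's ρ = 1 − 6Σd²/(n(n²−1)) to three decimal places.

-0.314

Ranks of variable 1: 3, 5, 4, 2, 1, 6
Ranks of variable 2: 6, 4, 3, 5, 2, 1
d = r₁ − r₂: -3, 1, 1, -3, -1, 5
d²: 9, 1, 1, 9, 1, 25; Σd² = 46
ρ = 1 − 6·46/(6·35) = 1 − 276/210 = -0.314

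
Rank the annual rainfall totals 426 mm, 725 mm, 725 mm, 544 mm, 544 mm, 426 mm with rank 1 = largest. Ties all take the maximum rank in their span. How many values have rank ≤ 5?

Sorted (descending): 725, 725, 544, 544, 426, 426
The 2 values of 725 occupy positions 1–2 → each gets rank 2.
The 2 values of 544 occupy positions 3–4 → each gets rank 4.
The 2 values of 426 occupy positions 5–6 → each gets rank 6.
Ranks ≤ 5: {2, 2, 4, 4} → 4 values.

4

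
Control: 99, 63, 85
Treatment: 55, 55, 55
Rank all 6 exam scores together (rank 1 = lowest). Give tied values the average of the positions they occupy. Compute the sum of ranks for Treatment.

6

Sorted (ascending): 55, 55, 55, 63, 85, 99
The 3 values of 55 occupy positions 1–3 → average rank 2.
Treatment values → pooled ranks: 55→2, 55→2, 55→2
Rank sum = 2 + 2 + 2 = 6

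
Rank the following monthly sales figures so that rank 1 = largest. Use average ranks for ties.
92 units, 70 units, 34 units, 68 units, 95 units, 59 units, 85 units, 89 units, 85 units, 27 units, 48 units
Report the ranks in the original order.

Sorted (descending): 95, 92, 89, 85, 85, 70, 68, 59, 48, 34, 27
The 2 values of 85 occupy positions 4–5 → average rank (4+5)/2 = 4.5.

2, 6, 10, 7, 1, 8, 4.5, 3, 4.5, 11, 9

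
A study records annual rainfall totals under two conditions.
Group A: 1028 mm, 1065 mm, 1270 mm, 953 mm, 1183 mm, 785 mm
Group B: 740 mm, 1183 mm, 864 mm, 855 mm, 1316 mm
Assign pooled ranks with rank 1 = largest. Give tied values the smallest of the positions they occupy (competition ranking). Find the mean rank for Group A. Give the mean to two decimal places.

Sorted (descending): 1316, 1270, 1183, 1183, 1065, 1028, 953, 864, 855, 785, 740
The 2 values of 1183 occupy positions 3–4 → each gets rank 3.
Group A values → pooled ranks: 1028→6, 1065→5, 1270→2, 953→7, 1183→3, 785→10
Mean rank = (6 + 5 + 2 + 7 + 3 + 10) / 6 = 5.50

5.50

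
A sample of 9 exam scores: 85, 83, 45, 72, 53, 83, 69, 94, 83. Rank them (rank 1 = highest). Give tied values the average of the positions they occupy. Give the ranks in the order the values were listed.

Sorted (descending): 94, 85, 83, 83, 83, 72, 69, 53, 45
The 3 values of 83 occupy positions 3–5 → average rank 4.

2, 4, 9, 6, 8, 4, 7, 1, 4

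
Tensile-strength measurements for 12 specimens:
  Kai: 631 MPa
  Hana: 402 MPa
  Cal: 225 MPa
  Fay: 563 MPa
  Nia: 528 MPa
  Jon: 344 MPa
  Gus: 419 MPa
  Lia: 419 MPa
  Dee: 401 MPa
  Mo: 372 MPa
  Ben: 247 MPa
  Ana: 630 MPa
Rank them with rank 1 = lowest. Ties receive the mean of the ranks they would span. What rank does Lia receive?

Sorted (ascending): 225, 247, 344, 372, 401, 402, 419, 419, 528, 563, 630, 631
The 2 values of 419 occupy positions 7–8 → average rank (7+8)/2 = 7.5.
Lia has value 419 MPa → rank 7.5.

7.5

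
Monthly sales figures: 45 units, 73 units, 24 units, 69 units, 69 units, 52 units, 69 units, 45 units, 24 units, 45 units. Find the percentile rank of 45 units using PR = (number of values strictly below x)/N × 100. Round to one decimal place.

N = 10.
Strictly below 45: 2. Equal to 45: 3.
PR = 2/10 × 100 = 20.0

20.0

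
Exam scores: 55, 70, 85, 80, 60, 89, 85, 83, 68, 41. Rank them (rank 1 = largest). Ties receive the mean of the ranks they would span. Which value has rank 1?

89

Sorted (descending): 89, 85, 85, 83, 80, 70, 68, 60, 55, 41
The 2 values of 85 occupy positions 2–3 → average rank (2+3)/2 = 2.5.
Rank 1 → value 89.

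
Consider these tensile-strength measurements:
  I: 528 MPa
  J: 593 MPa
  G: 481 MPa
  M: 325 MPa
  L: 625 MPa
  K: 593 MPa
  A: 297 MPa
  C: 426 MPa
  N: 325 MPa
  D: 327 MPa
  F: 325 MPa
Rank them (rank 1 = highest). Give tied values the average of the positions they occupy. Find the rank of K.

2.5

Sorted (descending): 625, 593, 593, 528, 481, 426, 327, 325, 325, 325, 297
The 2 values of 593 occupy positions 2–3 → average rank (2+3)/2 = 2.5.
The 3 values of 325 occupy positions 8–10 → average rank 9.
K has value 593 MPa → rank 2.5.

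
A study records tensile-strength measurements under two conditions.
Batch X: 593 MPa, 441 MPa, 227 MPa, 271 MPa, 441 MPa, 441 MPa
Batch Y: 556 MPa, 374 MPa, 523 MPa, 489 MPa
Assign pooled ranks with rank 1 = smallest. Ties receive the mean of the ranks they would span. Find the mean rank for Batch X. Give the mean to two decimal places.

4.67

Sorted (ascending): 227, 271, 374, 441, 441, 441, 489, 523, 556, 593
The 3 values of 441 occupy positions 4–6 → average rank 5.
Batch X values → pooled ranks: 593→10, 441→5, 227→1, 271→2, 441→5, 441→5
Mean rank = (10 + 5 + 1 + 2 + 5 + 5) / 6 = 4.67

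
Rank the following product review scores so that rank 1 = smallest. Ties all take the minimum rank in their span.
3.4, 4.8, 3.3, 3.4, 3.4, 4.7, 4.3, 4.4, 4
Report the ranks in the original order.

Sorted (ascending): 3.3, 3.4, 3.4, 3.4, 4, 4.3, 4.4, 4.7, 4.8
The 3 values of 3.4 occupy positions 2–4 → each gets rank 2.

2, 9, 1, 2, 2, 8, 6, 7, 5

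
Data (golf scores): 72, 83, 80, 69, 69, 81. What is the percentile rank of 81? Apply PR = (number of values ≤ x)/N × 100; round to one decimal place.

83.3

N = 6.
Strictly below 81: 4. Equal to 81: 1.
PR = 5/6 × 100 = 83.3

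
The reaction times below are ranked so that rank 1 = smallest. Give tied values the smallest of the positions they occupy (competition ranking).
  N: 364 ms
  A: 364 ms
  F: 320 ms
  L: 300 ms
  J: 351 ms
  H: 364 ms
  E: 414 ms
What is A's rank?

Sorted (ascending): 300, 320, 351, 364, 364, 364, 414
The 3 values of 364 occupy positions 4–6 → each gets rank 4.
A has value 364 ms → rank 4.

4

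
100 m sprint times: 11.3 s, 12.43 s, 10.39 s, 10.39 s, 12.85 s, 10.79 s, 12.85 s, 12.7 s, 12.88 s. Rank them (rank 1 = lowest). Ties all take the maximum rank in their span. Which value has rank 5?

12.43

Sorted (ascending): 10.39, 10.39, 10.79, 11.3, 12.43, 12.7, 12.85, 12.85, 12.88
The 2 values of 10.39 occupy positions 1–2 → each gets rank 2.
The 2 values of 12.85 occupy positions 7–8 → each gets rank 8.
Rank 5 → value 12.43.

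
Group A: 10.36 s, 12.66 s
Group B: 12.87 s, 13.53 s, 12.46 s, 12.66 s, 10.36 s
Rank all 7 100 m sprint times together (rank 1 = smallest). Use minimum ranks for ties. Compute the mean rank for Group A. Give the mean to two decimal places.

2.50

Sorted (ascending): 10.36, 10.36, 12.46, 12.66, 12.66, 12.87, 13.53
The 2 values of 10.36 occupy positions 1–2 → each gets rank 1.
The 2 values of 12.66 occupy positions 4–5 → each gets rank 4.
Group A values → pooled ranks: 10.36→1, 12.66→4
Mean rank = (1 + 4) / 2 = 2.50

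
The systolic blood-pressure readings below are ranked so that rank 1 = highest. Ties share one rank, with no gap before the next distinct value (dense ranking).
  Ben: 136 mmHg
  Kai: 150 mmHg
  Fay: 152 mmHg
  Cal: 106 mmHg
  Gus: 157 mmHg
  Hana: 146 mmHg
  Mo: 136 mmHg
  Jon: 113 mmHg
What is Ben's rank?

5

Sorted (descending): 157, 152, 150, 146, 136, 136, 113, 106
The 2 values of 136 share dense rank 5.
Remaining distinct values take the next consecutive integers.
Ben has value 136 mmHg → rank 5.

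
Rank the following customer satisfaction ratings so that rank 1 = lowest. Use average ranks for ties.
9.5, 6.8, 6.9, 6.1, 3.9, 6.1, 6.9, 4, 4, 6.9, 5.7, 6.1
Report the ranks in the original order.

Sorted (ascending): 3.9, 4, 4, 5.7, 6.1, 6.1, 6.1, 6.8, 6.9, 6.9, 6.9, 9.5
The 2 values of 4 occupy positions 2–3 → average rank (2+3)/2 = 2.5.
The 3 values of 6.1 occupy positions 5–7 → average rank 6.
The 3 values of 6.9 occupy positions 9–11 → average rank 10.

12, 8, 10, 6, 1, 6, 10, 2.5, 2.5, 10, 4, 6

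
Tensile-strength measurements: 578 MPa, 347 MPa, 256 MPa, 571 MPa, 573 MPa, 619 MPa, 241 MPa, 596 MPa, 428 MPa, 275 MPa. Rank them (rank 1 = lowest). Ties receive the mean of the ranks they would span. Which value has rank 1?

Sorted (ascending): 241, 256, 275, 347, 428, 571, 573, 578, 596, 619
No ties — each value takes its position as its rank.
Rank 1 → value 241.

241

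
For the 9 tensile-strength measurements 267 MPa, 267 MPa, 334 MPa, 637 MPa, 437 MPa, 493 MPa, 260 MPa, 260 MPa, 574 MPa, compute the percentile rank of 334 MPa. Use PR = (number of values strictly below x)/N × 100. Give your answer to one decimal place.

44.4

N = 9.
Strictly below 334: 4. Equal to 334: 1.
PR = 4/9 × 100 = 44.4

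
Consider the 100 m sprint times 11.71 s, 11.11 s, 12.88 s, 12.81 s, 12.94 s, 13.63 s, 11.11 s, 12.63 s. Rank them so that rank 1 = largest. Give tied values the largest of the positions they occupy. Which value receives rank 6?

Sorted (descending): 13.63, 12.94, 12.88, 12.81, 12.63, 11.71, 11.11, 11.11
The 2 values of 11.11 occupy positions 7–8 → each gets rank 8.
Rank 6 → value 11.71.

11.71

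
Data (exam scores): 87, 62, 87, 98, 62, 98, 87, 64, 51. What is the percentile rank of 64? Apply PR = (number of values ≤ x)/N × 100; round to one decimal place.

44.4

N = 9.
Strictly below 64: 3. Equal to 64: 1.
PR = 4/9 × 100 = 44.4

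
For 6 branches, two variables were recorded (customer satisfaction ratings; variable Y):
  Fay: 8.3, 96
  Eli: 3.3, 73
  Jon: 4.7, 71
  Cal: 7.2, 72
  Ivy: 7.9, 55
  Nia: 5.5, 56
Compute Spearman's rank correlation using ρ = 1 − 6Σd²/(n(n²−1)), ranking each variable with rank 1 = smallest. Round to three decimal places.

0.029

Ranks of variable 1: 6, 1, 2, 4, 5, 3
Ranks of variable 2: 6, 5, 3, 4, 1, 2
d = r₁ − r₂: 0, -4, -1, 0, 4, 1
d²: 0, 16, 1, 0, 16, 1; Σd² = 34
ρ = 1 − 6·34/(6·35) = 1 − 204/210 = 0.029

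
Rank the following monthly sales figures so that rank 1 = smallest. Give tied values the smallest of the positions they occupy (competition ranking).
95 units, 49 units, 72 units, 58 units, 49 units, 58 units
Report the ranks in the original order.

6, 1, 5, 3, 1, 3

Sorted (ascending): 49, 49, 58, 58, 72, 95
The 2 values of 49 occupy positions 1–2 → each gets rank 1.
The 2 values of 58 occupy positions 3–4 → each gets rank 3.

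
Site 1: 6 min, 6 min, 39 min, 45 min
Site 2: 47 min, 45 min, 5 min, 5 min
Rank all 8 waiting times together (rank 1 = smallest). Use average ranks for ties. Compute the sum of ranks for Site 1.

18.5

Sorted (ascending): 5, 5, 6, 6, 39, 45, 45, 47
The 2 values of 5 occupy positions 1–2 → average rank (1+2)/2 = 1.5.
The 2 values of 6 occupy positions 3–4 → average rank (3+4)/2 = 3.5.
The 2 values of 45 occupy positions 6–7 → average rank (6+7)/2 = 6.5.
Site 1 values → pooled ranks: 6→3.5, 6→3.5, 39→5, 45→6.5
Rank sum = 3.5 + 3.5 + 5 + 6.5 = 18.5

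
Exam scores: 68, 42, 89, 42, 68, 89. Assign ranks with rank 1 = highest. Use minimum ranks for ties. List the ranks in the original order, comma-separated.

Sorted (descending): 89, 89, 68, 68, 42, 42
The 2 values of 89 occupy positions 1–2 → each gets rank 1.
The 2 values of 68 occupy positions 3–4 → each gets rank 3.
The 2 values of 42 occupy positions 5–6 → each gets rank 5.

3, 5, 1, 5, 3, 1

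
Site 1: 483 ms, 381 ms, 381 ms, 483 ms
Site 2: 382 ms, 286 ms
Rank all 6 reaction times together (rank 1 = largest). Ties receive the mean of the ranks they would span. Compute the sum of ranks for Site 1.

12

Sorted (descending): 483, 483, 382, 381, 381, 286
The 2 values of 483 occupy positions 1–2 → average rank (1+2)/2 = 1.5.
The 2 values of 381 occupy positions 4–5 → average rank (4+5)/2 = 4.5.
Site 1 values → pooled ranks: 483→1.5, 381→4.5, 381→4.5, 483→1.5
Rank sum = 1.5 + 4.5 + 4.5 + 1.5 = 12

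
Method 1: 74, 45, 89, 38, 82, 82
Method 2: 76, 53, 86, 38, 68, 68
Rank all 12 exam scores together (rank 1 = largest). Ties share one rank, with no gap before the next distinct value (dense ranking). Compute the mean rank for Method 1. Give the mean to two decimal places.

4.83

Sorted (descending): 89, 86, 82, 82, 76, 74, 68, 68, 53, 45, 38, 38
The 2 values of 82 share dense rank 3.
The 2 values of 68 share dense rank 6.
The 2 values of 38 share dense rank 9.
Remaining distinct values take the next consecutive integers.
Method 1 values → pooled ranks: 74→5, 45→8, 89→1, 38→9, 82→3, 82→3
Mean rank = (5 + 8 + 1 + 9 + 3 + 3) / 6 = 4.83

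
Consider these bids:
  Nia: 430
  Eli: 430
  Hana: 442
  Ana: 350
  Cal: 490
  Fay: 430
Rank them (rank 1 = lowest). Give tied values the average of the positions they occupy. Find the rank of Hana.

5

Sorted (ascending): 350, 430, 430, 430, 442, 490
The 3 values of 430 occupy positions 2–4 → average rank 3.
Hana has value 442 → rank 5.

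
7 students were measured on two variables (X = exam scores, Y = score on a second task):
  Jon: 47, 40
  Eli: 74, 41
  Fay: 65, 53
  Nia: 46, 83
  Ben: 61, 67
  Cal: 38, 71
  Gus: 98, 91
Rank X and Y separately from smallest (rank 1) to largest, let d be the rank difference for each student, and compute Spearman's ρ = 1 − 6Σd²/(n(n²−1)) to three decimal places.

0.000

Ranks of variable 1: 3, 6, 5, 2, 4, 1, 7
Ranks of variable 2: 1, 2, 3, 6, 4, 5, 7
d = r₁ − r₂: 2, 4, 2, -4, 0, -4, 0
d²: 4, 16, 4, 16, 0, 16, 0; Σd² = 56
ρ = 1 − 6·56/(7·48) = 1 − 336/336 = 0.000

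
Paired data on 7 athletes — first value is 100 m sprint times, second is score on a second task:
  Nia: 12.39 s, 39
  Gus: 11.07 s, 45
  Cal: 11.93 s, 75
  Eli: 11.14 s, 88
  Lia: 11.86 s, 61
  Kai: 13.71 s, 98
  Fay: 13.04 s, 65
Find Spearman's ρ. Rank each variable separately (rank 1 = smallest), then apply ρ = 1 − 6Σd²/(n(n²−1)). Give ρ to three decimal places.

Ranks of variable 1: 5, 1, 4, 2, 3, 7, 6
Ranks of variable 2: 1, 2, 5, 6, 3, 7, 4
d = r₁ − r₂: 4, -1, -1, -4, 0, 0, 2
d²: 16, 1, 1, 16, 0, 0, 4; Σd² = 38
ρ = 1 − 6·38/(7·48) = 1 − 228/336 = 0.321

0.321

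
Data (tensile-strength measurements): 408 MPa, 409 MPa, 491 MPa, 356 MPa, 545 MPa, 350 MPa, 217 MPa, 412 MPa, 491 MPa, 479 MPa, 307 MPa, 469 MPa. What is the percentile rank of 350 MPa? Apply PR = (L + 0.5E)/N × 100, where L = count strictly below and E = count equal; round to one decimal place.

20.8

N = 12.
Strictly below 350: 2. Equal to 350: 1.
PR = (2 + 0.5·1)/12 × 100 = 20.8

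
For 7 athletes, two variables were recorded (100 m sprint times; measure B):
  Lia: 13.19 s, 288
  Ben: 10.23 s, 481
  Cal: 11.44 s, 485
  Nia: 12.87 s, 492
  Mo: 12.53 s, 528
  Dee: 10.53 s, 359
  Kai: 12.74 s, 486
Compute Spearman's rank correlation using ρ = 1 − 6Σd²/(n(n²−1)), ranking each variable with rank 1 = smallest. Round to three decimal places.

Ranks of variable 1: 7, 1, 3, 6, 4, 2, 5
Ranks of variable 2: 1, 3, 4, 6, 7, 2, 5
d = r₁ − r₂: 6, -2, -1, 0, -3, 0, 0
d²: 36, 4, 1, 0, 9, 0, 0; Σd² = 50
ρ = 1 − 6·50/(7·48) = 1 − 300/336 = 0.107

0.107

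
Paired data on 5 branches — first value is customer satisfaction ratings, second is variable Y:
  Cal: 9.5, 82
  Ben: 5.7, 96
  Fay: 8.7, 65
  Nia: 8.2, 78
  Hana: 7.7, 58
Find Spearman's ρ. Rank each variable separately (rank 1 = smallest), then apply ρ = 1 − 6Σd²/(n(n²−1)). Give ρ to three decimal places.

-0.100

Ranks of variable 1: 5, 1, 4, 3, 2
Ranks of variable 2: 4, 5, 2, 3, 1
d = r₁ − r₂: 1, -4, 2, 0, 1
d²: 1, 16, 4, 0, 1; Σd² = 22
ρ = 1 − 6·22/(5·24) = 1 − 132/120 = -0.100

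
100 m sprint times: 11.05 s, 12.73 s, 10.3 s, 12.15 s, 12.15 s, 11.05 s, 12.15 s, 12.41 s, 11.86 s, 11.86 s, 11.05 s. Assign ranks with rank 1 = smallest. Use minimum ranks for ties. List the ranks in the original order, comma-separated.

2, 11, 1, 7, 7, 2, 7, 10, 5, 5, 2

Sorted (ascending): 10.3, 11.05, 11.05, 11.05, 11.86, 11.86, 12.15, 12.15, 12.15, 12.41, 12.73
The 3 values of 11.05 occupy positions 2–4 → each gets rank 2.
The 2 values of 11.86 occupy positions 5–6 → each gets rank 5.
The 3 values of 12.15 occupy positions 7–9 → each gets rank 7.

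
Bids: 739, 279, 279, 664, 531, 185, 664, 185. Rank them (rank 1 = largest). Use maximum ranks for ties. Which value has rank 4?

Sorted (descending): 739, 664, 664, 531, 279, 279, 185, 185
The 2 values of 664 occupy positions 2–3 → each gets rank 3.
The 2 values of 279 occupy positions 5–6 → each gets rank 6.
The 2 values of 185 occupy positions 7–8 → each gets rank 8.
Rank 4 → value 531.

531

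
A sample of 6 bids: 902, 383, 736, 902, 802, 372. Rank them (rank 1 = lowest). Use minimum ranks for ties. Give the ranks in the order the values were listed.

5, 2, 3, 5, 4, 1

Sorted (ascending): 372, 383, 736, 802, 902, 902
The 2 values of 902 occupy positions 5–6 → each gets rank 5.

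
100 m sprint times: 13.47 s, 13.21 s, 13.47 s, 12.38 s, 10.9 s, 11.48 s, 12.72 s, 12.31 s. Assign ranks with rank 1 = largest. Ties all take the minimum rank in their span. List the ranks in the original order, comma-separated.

Sorted (descending): 13.47, 13.47, 13.21, 12.72, 12.38, 12.31, 11.48, 10.9
The 2 values of 13.47 occupy positions 1–2 → each gets rank 1.

1, 3, 1, 5, 8, 7, 4, 6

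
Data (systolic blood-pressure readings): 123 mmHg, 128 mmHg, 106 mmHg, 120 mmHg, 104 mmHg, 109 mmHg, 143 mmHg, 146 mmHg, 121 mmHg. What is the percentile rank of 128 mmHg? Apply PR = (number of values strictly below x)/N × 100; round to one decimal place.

66.7

N = 9.
Strictly below 128: 6. Equal to 128: 1.
PR = 6/9 × 100 = 66.7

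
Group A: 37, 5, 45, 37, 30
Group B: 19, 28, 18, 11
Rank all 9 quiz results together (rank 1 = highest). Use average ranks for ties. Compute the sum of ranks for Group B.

Sorted (descending): 45, 37, 37, 30, 28, 19, 18, 11, 5
The 2 values of 37 occupy positions 2–3 → average rank (2+3)/2 = 2.5.
Group B values → pooled ranks: 19→6, 28→5, 18→7, 11→8
Rank sum = 6 + 5 + 7 + 8 = 26

26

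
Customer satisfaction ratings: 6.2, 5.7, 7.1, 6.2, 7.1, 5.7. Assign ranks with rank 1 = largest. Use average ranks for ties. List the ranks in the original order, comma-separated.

3.5, 5.5, 1.5, 3.5, 1.5, 5.5

Sorted (descending): 7.1, 7.1, 6.2, 6.2, 5.7, 5.7
The 2 values of 7.1 occupy positions 1–2 → average rank (1+2)/2 = 1.5.
The 2 values of 6.2 occupy positions 3–4 → average rank (3+4)/2 = 3.5.
The 2 values of 5.7 occupy positions 5–6 → average rank (5+6)/2 = 5.5.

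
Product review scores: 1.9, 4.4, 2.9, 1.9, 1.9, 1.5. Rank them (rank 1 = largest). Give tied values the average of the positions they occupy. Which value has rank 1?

4.4

Sorted (descending): 4.4, 2.9, 1.9, 1.9, 1.9, 1.5
The 3 values of 1.9 occupy positions 3–5 → average rank 4.
Rank 1 → value 4.4.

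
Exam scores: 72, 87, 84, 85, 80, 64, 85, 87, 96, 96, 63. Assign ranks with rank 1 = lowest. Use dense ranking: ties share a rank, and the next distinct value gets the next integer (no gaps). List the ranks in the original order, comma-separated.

Sorted (ascending): 63, 64, 72, 80, 84, 85, 85, 87, 87, 96, 96
The 2 values of 85 share dense rank 6.
The 2 values of 87 share dense rank 7.
The 2 values of 96 share dense rank 8.
Remaining distinct values take the next consecutive integers.

3, 7, 5, 6, 4, 2, 6, 7, 8, 8, 1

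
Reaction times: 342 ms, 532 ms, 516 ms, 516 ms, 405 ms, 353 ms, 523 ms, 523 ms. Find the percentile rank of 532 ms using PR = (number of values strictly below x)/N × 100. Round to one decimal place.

N = 8.
Strictly below 532: 7. Equal to 532: 1.
PR = 7/8 × 100 = 87.5

87.5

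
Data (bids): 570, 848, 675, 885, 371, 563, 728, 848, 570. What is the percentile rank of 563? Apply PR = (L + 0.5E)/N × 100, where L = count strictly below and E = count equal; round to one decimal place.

16.7

N = 9.
Strictly below 563: 1. Equal to 563: 1.
PR = (1 + 0.5·1)/9 × 100 = 16.7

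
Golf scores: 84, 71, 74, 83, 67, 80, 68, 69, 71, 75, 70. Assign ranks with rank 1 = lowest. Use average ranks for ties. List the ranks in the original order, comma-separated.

11, 5.5, 7, 10, 1, 9, 2, 3, 5.5, 8, 4

Sorted (ascending): 67, 68, 69, 70, 71, 71, 74, 75, 80, 83, 84
The 2 values of 71 occupy positions 5–6 → average rank (5+6)/2 = 5.5.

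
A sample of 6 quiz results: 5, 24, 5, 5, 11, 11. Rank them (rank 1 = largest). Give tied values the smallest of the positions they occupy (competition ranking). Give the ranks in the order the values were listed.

Sorted (descending): 24, 11, 11, 5, 5, 5
The 2 values of 11 occupy positions 2–3 → each gets rank 2.
The 3 values of 5 occupy positions 4–6 → each gets rank 4.

4, 1, 4, 4, 2, 2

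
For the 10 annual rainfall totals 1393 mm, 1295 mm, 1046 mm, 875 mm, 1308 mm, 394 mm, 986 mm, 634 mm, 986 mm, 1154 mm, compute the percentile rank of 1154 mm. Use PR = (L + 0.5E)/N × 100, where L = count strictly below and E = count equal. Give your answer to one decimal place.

65.0

N = 10.
Strictly below 1154: 6. Equal to 1154: 1.
PR = (6 + 0.5·1)/10 × 100 = 65.0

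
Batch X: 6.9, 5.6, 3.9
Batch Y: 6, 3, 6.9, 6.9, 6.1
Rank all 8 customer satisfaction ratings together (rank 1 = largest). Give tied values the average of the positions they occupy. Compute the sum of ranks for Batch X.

Sorted (descending): 6.9, 6.9, 6.9, 6.1, 6, 5.6, 3.9, 3
The 3 values of 6.9 occupy positions 1–3 → average rank 2.
Batch X values → pooled ranks: 6.9→2, 5.6→6, 3.9→7
Rank sum = 2 + 6 + 7 = 15

15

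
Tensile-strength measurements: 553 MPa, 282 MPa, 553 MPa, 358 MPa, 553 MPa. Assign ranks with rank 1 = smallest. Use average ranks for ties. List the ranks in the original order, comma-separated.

Sorted (ascending): 282, 358, 553, 553, 553
The 3 values of 553 occupy positions 3–5 → average rank 4.

4, 1, 4, 2, 4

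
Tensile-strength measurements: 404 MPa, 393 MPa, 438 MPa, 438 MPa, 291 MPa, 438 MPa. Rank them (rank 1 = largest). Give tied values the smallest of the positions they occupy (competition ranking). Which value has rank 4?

Sorted (descending): 438, 438, 438, 404, 393, 291
The 3 values of 438 occupy positions 1–3 → each gets rank 1.
Rank 4 → value 404.

404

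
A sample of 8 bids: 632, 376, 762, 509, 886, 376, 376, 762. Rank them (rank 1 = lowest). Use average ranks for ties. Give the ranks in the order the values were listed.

Sorted (ascending): 376, 376, 376, 509, 632, 762, 762, 886
The 3 values of 376 occupy positions 1–3 → average rank 2.
The 2 values of 762 occupy positions 6–7 → average rank (6+7)/2 = 6.5.

5, 2, 6.5, 4, 8, 2, 2, 6.5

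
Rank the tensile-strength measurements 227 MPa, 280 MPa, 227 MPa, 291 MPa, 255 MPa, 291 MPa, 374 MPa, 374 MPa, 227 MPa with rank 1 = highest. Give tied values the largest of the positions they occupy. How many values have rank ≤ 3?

Sorted (descending): 374, 374, 291, 291, 280, 255, 227, 227, 227
The 2 values of 374 occupy positions 1–2 → each gets rank 2.
The 2 values of 291 occupy positions 3–4 → each gets rank 4.
The 3 values of 227 occupy positions 7–9 → each gets rank 9.
Ranks ≤ 3: {2, 2} → 2 values.

2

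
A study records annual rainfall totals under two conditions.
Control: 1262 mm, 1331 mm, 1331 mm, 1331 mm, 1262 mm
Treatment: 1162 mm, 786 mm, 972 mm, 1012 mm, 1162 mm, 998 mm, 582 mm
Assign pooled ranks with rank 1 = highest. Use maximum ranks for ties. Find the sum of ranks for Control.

Sorted (descending): 1331, 1331, 1331, 1262, 1262, 1162, 1162, 1012, 998, 972, 786, 582
The 3 values of 1331 occupy positions 1–3 → each gets rank 3.
The 2 values of 1262 occupy positions 4–5 → each gets rank 5.
The 2 values of 1162 occupy positions 6–7 → each gets rank 7.
Control values → pooled ranks: 1262→5, 1331→3, 1331→3, 1331→3, 1262→5
Rank sum = 5 + 3 + 3 + 3 + 5 = 19

19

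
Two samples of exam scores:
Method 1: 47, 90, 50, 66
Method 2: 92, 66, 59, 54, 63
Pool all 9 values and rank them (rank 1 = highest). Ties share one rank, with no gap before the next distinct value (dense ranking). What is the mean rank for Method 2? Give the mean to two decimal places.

3.80

Sorted (descending): 92, 90, 66, 66, 63, 59, 54, 50, 47
The 2 values of 66 share dense rank 3.
Remaining distinct values take the next consecutive integers.
Method 2 values → pooled ranks: 92→1, 66→3, 59→5, 54→6, 63→4
Mean rank = (1 + 3 + 5 + 6 + 4) / 5 = 3.80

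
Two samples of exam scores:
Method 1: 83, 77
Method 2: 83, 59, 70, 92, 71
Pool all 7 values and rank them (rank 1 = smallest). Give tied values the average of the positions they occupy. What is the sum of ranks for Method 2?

18.5

Sorted (ascending): 59, 70, 71, 77, 83, 83, 92
The 2 values of 83 occupy positions 5–6 → average rank (5+6)/2 = 5.5.
Method 2 values → pooled ranks: 83→5.5, 59→1, 70→2, 92→7, 71→3
Rank sum = 5.5 + 1 + 2 + 7 + 3 = 18.5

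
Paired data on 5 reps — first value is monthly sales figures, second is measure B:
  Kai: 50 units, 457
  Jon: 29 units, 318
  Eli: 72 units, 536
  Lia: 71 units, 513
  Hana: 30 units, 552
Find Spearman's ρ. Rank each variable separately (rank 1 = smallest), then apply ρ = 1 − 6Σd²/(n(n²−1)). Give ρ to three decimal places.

0.400

Ranks of variable 1: 3, 1, 5, 4, 2
Ranks of variable 2: 2, 1, 4, 3, 5
d = r₁ − r₂: 1, 0, 1, 1, -3
d²: 1, 0, 1, 1, 9; Σd² = 12
ρ = 1 − 6·12/(5·24) = 1 − 72/120 = 0.400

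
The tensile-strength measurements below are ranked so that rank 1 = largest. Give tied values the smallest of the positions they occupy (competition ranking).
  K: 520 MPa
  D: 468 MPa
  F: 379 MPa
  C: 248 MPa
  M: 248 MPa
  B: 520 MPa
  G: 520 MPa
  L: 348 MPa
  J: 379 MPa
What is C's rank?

Sorted (descending): 520, 520, 520, 468, 379, 379, 348, 248, 248
The 3 values of 520 occupy positions 1–3 → each gets rank 1.
The 2 values of 379 occupy positions 5–6 → each gets rank 5.
The 2 values of 248 occupy positions 8–9 → each gets rank 8.
C has value 248 MPa → rank 8.

8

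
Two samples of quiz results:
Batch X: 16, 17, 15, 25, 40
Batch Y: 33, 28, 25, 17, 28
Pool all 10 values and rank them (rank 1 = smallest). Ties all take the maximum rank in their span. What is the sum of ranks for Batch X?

Sorted (ascending): 15, 16, 17, 17, 25, 25, 28, 28, 33, 40
The 2 values of 17 occupy positions 3–4 → each gets rank 4.
The 2 values of 25 occupy positions 5–6 → each gets rank 6.
The 2 values of 28 occupy positions 7–8 → each gets rank 8.
Batch X values → pooled ranks: 16→2, 17→4, 15→1, 25→6, 40→10
Rank sum = 2 + 4 + 1 + 6 + 10 = 23

23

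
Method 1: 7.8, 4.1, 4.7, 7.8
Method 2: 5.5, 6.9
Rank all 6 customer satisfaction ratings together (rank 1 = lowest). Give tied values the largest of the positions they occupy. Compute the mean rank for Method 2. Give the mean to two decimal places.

Sorted (ascending): 4.1, 4.7, 5.5, 6.9, 7.8, 7.8
The 2 values of 7.8 occupy positions 5–6 → each gets rank 6.
Method 2 values → pooled ranks: 5.5→3, 6.9→4
Mean rank = (3 + 4) / 2 = 3.50

3.50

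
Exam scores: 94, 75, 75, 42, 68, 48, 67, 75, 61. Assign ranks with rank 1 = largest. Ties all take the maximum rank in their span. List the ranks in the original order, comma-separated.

1, 4, 4, 9, 5, 8, 6, 4, 7

Sorted (descending): 94, 75, 75, 75, 68, 67, 61, 48, 42
The 3 values of 75 occupy positions 2–4 → each gets rank 4.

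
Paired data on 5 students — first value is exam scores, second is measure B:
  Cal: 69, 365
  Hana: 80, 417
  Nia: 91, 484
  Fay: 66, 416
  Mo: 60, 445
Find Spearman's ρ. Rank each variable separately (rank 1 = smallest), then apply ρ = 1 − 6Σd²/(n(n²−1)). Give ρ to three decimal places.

0.300

Ranks of variable 1: 3, 4, 5, 2, 1
Ranks of variable 2: 1, 3, 5, 2, 4
d = r₁ − r₂: 2, 1, 0, 0, -3
d²: 4, 1, 0, 0, 9; Σd² = 14
ρ = 1 − 6·14/(5·24) = 1 − 84/120 = 0.300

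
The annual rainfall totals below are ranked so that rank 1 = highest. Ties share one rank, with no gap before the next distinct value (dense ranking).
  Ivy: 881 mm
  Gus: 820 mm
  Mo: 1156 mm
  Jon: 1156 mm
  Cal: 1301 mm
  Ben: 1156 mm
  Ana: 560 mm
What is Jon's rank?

2

Sorted (descending): 1301, 1156, 1156, 1156, 881, 820, 560
The 3 values of 1156 share dense rank 2.
Remaining distinct values take the next consecutive integers.
Jon has value 1156 mm → rank 2.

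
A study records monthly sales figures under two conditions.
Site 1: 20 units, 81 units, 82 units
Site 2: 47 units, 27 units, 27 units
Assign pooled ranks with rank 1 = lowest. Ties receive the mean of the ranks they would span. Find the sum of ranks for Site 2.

Sorted (ascending): 20, 27, 27, 47, 81, 82
The 2 values of 27 occupy positions 2–3 → average rank (2+3)/2 = 2.5.
Site 2 values → pooled ranks: 47→4, 27→2.5, 27→2.5
Rank sum = 4 + 2.5 + 2.5 = 9

9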